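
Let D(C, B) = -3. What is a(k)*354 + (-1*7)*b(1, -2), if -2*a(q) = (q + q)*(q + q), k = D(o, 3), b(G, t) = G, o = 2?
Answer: -6379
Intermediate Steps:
k = -3
a(q) = -2*q**2 (a(q) = -(q + q)*(q + q)/2 = -2*q*2*q/2 = -2*q**2)
a(k)*354 + (-1*7)*b(1, -2) = -2*(-3)**2*354 - 1*7*1 = -2*9*354 - 7*1 = -18*354 - 7 = -6372 - 7 = -6379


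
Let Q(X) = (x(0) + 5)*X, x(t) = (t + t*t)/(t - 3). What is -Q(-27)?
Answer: 135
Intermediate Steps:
x(t) = (t + t²)/(-3 + t)
Q(X) = 5*X (Q(X) = (0*(1 + 0)/(-3 + 0) + 5)*X = (0*1/(-3) + 5)*X = (0*(-⅓)*1 + 5)*X = (0 + 5)*X = 5*X)
-Q(-27) = -5*(-27) = -1*(-135) = 135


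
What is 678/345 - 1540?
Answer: -176874/115 ≈ -1538.0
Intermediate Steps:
678/345 - 1540 = (1/345)*678 - 1540 = 226/115 - 1540 = -176874/115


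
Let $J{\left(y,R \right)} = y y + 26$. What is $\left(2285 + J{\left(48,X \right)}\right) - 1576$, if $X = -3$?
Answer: $3039$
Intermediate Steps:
$J{\left(y,R \right)} = 26 + y^{2}$ ($J{\left(y,R \right)} = y^{2} + 26 = 26 + y^{2}$)
$\left(2285 + J{\left(48,X \right)}\right) - 1576 = \left(2285 + \left(26 + 48^{2}\right)\right) - 1576 = \left(2285 + \left(26 + 2304\right)\right) - 1576 = \left(2285 + 2330\right) - 1576 = 4615 - 1576 = 3039$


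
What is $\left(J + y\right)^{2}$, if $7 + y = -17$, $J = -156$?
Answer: $32400$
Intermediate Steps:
$y = -24$ ($y = -7 - 17 = -24$)
$\left(J + y\right)^{2} = \left(-156 - 24\right)^{2} = \left(-180\right)^{2} = 32400$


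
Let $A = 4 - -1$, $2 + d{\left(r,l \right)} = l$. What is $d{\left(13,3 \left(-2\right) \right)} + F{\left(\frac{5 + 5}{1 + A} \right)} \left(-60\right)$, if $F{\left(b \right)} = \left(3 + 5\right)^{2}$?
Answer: $-3848$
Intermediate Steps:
$d{\left(r,l \right)} = -2 + l$
$A = 5$ ($A = 4 + 1 = 5$)
$F{\left(b \right)} = 64$ ($F{\left(b \right)} = 8^{2} = 64$)
$d{\left(13,3 \left(-2\right) \right)} + F{\left(\frac{5 + 5}{1 + A} \right)} \left(-60\right) = \left(-2 + 3 \left(-2\right)\right) + 64 \left(-60\right) = \left(-2 - 6\right) - 3840 = -8 - 3840 = -3848$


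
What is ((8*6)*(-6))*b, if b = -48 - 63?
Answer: 31968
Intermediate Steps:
b = -111
((8*6)*(-6))*b = ((8*6)*(-6))*(-111) = (48*(-6))*(-111) = -288*(-111) = 31968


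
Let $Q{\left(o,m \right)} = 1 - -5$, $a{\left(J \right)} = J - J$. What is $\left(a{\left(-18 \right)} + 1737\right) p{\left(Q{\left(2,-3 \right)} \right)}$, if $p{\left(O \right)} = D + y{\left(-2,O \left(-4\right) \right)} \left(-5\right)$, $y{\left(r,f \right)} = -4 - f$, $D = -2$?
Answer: $-177174$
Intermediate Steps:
$a{\left(J \right)} = 0$
$Q{\left(o,m \right)} = 6$ ($Q{\left(o,m \right)} = 1 + 5 = 6$)
$p{\left(O \right)} = 18 - 20 O$ ($p{\left(O \right)} = -2 + \left(-4 - O \left(-4\right)\right) \left(-5\right) = -2 + \left(-4 - - 4 O\right) \left(-5\right) = -2 + \left(-4 + 4 O\right) \left(-5\right) = -2 - \left(-20 + 20 O\right) = 18 - 20 O$)
$\left(a{\left(-18 \right)} + 1737\right) p{\left(Q{\left(2,-3 \right)} \right)} = \left(0 + 1737\right) \left(18 - 120\right) = 1737 \left(18 - 120\right) = 1737 \left(-102\right) = -177174$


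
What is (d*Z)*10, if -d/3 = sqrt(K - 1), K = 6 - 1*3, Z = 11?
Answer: -330*sqrt(2) ≈ -466.69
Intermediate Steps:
K = 3 (K = 6 - 3 = 3)
d = -3*sqrt(2) (d = -3*sqrt(3 - 1) = -3*sqrt(2) ≈ -4.2426)
(d*Z)*10 = (-3*sqrt(2)*11)*10 = -33*sqrt(2)*10 = -330*sqrt(2)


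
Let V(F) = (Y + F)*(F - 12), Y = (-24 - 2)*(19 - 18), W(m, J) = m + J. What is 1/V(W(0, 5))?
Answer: 1/147 ≈ 0.0068027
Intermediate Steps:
W(m, J) = J + m
Y = -26 (Y = -26*1 = -26)
V(F) = (-26 + F)*(-12 + F) (V(F) = (-26 + F)*(F - 12) = (-26 + F)*(-12 + F))
1/V(W(0, 5)) = 1/(312 + (5 + 0)² - 38*(5 + 0)) = 1/(312 + 5² - 38*5) = 1/(312 + 25 - 190) = 1/147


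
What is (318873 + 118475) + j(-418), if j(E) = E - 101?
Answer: 436829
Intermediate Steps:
j(E) = -101 + E
(318873 + 118475) + j(-418) = (318873 + 118475) + (-101 - 418) = 437348 - 519 = 436829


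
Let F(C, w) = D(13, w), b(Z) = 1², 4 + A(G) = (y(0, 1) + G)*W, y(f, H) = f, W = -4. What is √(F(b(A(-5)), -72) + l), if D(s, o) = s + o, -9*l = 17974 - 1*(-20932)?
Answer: I*√39437/3 ≈ 66.196*I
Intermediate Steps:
l = -38906/9 (l = -(17974 - 1*(-20932))/9 = -(17974 + 20932)/9 = -⅑*38906 = -38906/9 ≈ -4322.9)
D(s, o) = o + s
A(G) = -4 - 4*G (A(G) = -4 + (0 + G)*(-4) = -4 + G*(-4) = -4 - 4*G)
b(Z) = 1
F(C, w) = 13 + w (F(C, w) = w + 13 = 13 + w)
√(F(b(A(-5)), -72) + l) = √((13 - 72) - 38906/9) = √(-59 - 38906/9) = √(-39437/9) = I*√39437/3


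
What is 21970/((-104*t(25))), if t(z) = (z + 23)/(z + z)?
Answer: -21125/96 ≈ -220.05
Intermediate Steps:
t(z) = (23 + z)/(2*z) (t(z) = (23 + z)/((2*z)) = (23 + z)*(1/(2*z)) = (23 + z)/(2*z))
21970/((-104*t(25))) = 21970/((-52*(23 + 25)/25)) = 21970/((-52*48/25)) = 21970/((-104*24/25)) = 21970/(-2496/25) = 21970*(-25/2496) = -21125/96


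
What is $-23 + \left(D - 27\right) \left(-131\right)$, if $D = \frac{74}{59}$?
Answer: $\frac{197632}{59} \approx 3349.7$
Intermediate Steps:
$D = \frac{74}{59}$ ($D = 74 \cdot \frac{1}{59} = \frac{74}{59} \approx 1.2542$)
$-23 + \left(D - 27\right) \left(-131\right) = -23 + \left(\frac{74}{59} - 27\right) \left(-131\right) = -23 - - \frac{198989}{59} = -23 + \frac{198989}{59} = \frac{197632}{59}$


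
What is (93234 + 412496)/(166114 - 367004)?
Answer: -50573/20089 ≈ -2.5174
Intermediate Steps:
(93234 + 412496)/(166114 - 367004) = 505730/(-200890) = 505730*(-1/200890) = -50573/20089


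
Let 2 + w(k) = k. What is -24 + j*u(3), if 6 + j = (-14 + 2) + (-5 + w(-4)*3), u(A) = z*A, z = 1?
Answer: -147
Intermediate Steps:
w(k) = -2 + k
u(A) = A (u(A) = 1*A = A)
j = -41 (j = -6 + ((-14 + 2) + (-5 + (-2 - 4)*3)) = -6 + (-12 + (-5 - 6*3)) = -6 + (-12 + (-5 - 18)) = -6 + (-12 - 23) = -6 - 35 = -41)
-24 + j*u(3) = -24 - 41*3 = -24 - 123 = -147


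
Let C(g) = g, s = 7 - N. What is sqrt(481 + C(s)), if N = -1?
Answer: sqrt(489) ≈ 22.113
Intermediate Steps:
s = 8 (s = 7 - 1*(-1) = 7 + 1 = 8)
sqrt(481 + C(s)) = sqrt(481 + 8) = sqrt(489)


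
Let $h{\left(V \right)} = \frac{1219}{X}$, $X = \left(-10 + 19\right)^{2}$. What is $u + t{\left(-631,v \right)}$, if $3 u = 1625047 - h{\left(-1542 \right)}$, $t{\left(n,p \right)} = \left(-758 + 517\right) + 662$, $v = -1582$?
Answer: $\frac{131729891}{243} \approx 5.421 \cdot 10^{5}$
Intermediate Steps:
$t{\left(n,p \right)} = 421$ ($t{\left(n,p \right)} = -241 + 662 = 421$)
$X = 81$ ($X = 9^{2} = 81$)
$h{\left(V \right)} = \frac{1219}{81}$
$u = \frac{131627588}{243}$ ($u = \frac{1625047 - \frac{1219}{81}}{3} = \frac{1}{3} \cdot \frac{131627588}{81} = \frac{131627588}{243} \approx 5.4168 \cdot 10^{5}$)
$u + t{\left(-631,v \right)} = \frac{131627588}{243} + 421 = \frac{131729891}{243}$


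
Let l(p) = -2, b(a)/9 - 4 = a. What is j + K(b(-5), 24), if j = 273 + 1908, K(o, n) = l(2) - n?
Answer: 2155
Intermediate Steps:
b(a) = 36 + 9*a
K(o, n) = -2 - n
j = 2181
j + K(b(-5), 24) = 2181 + (-2 - 1*24) = 2181 + (-2 - 24) = 2181 - 26 = 2155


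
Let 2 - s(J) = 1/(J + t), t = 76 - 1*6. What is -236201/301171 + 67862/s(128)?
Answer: 4046643848201/118962545 ≈ 34016.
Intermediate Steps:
t = 70 (t = 76 - 6 = 70)
s(J) = 2 - 1/(70 + J) (s(J) = 2 - 1/(J + 70) = 2 - 1/(70 + J))
-236201/301171 + 67862/s(128) = -236201/301171 + 67862/(((139 + 2*128)/(70 + 128))) = -236201*1/301171 + 67862/(((139 + 256)/198)) = -236201/301171 + 67862/(((1/198)*395)) = -236201/301171 + 67862/(395/198) = -236201/301171 + 67862*(198/395) = -236201/301171 + 13436676/395 = 4046643848201/118962545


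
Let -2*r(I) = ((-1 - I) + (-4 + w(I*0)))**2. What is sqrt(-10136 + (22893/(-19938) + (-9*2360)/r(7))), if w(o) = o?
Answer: I*sqrt(434720954382)/6646 ≈ 99.208*I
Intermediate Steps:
r(I) = -(-5 - I)**2/2 (r(I) = -((-1 - I) + (-4 + I*0))**2/2 = -((-1 - I) + (-4 + 0))**2/2 = -((-1 - I) - 4)**2/2 = -(-5 - I)**2/2)
sqrt(-10136 + (22893/(-19938) + (-9*2360)/r(7))) = sqrt(-10136 + (22893/(-19938) + (-9*2360)/((-(5 + 7)**2/2)))) = sqrt(-10136 + (22893*(-1/19938) - 21240/((-1/2*12**2)))) = sqrt(-10136 + (-7631/6646 - 21240/((-1/2*144)))) = sqrt(-10136 + (-7631/6646 - 21240/(-72))) = sqrt(-10136 + (-7631/6646 - 21240*(-1/72))) = sqrt(-10136 + (-7631/6646 + 295)) = sqrt(-10136 + 1952939/6646) = sqrt(-65410917/6646) = I*sqrt(434720954382)/6646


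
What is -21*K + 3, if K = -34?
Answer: 717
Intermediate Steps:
-21*K + 3 = -21*(-34) + 3 = 714 + 3 = 717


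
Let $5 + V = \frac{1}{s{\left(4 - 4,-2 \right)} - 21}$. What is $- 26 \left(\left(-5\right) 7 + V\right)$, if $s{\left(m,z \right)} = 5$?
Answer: $\frac{8333}{8} \approx 1041.6$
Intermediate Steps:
$V = - \frac{81}{16}$ ($V = -5 + \frac{1}{5 - 21} = -5 + \frac{1}{-16} = -5 - \frac{1}{16} = - \frac{81}{16} \approx -5.0625$)
$- 26 \left(\left(-5\right) 7 + V\right) = - 26 \left(\left(-5\right) 7 - \frac{81}{16}\right) = - 26 \left(-35 - \frac{81}{16}\right) = \left(-26\right) \left(- \frac{641}{16}\right) = \frac{8333}{8}$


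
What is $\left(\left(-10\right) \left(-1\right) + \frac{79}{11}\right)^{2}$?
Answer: $\frac{35721}{121} \approx 295.21$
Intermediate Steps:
$\left(\left(-10\right) \left(-1\right) + \frac{79}{11}\right)^{2} = \left(10 + 79 \cdot \frac{1}{11}\right)^{2} = \left(10 + \frac{79}{11}\right)^{2} = \left(\frac{189}{11}\right)^{2} = \frac{35721}{121}$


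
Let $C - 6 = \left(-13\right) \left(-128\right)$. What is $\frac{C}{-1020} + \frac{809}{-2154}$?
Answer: $- \frac{36853}{18309} \approx -2.0128$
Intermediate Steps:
$C = 1670$ ($C = 6 - -1664 = 6 + 1664 = 1670$)
$\frac{C}{-1020} + \frac{809}{-2154} = \frac{1670}{-1020} + \frac{809}{-2154} = 1670 \left(- \frac{1}{1020}\right) + 809 \left(- \frac{1}{2154}\right) = - \frac{167}{102} - \frac{809}{2154} = - \frac{36853}{18309}$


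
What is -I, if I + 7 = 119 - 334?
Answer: 222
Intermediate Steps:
I = -222 (I = -7 + (119 - 334) = -7 - 215 = -222)
-I = -1*(-222) = 222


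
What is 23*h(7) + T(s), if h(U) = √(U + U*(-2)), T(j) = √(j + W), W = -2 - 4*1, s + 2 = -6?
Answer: I*(√14 + 23*√7) ≈ 64.594*I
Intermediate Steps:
s = -8 (s = -2 - 6 = -8)
W = -6 (W = -2 - 4 = -6)
T(j) = √(-6 + j) (T(j) = √(j - 6) = √(-6 + j))
h(U) = √(-U) (h(U) = √(U - 2*U) = √(-U))
23*h(7) + T(s) = 23*√(-1*7) + √(-6 - 8) = 23*√(-7) + √(-14) = 23*(I*√7) + I*√14 = 23*I*√7 + I*√14 = I*√14 + 23*I*√7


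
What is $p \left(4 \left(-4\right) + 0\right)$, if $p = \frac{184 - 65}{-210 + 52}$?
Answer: $\frac{952}{79} \approx 12.051$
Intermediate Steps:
$p = - \frac{119}{158}$ ($p = \frac{119}{-158} = 119 \left(- \frac{1}{158}\right) = - \frac{119}{158} \approx -0.75316$)
$p \left(4 \left(-4\right) + 0\right) = - \frac{119 \left(4 \left(-4\right) + 0\right)}{158} = - \frac{119 \left(-16 + 0\right)}{158} = \left(- \frac{119}{158}\right) \left(-16\right) = \frac{952}{79}$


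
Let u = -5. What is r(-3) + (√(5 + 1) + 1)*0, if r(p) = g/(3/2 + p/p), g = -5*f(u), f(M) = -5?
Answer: 10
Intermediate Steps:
g = 25 (g = -5*(-5) = 25)
r(p) = 10 (r(p) = 25/(3/2 + p/p) = 25/(3*(½) + 1) = 25/(3/2 + 1) = 25/(5/2) = 25*(⅖) = 10)
r(-3) + (√(5 + 1) + 1)*0 = 10 + (√(5 + 1) + 1)*0 = 10 + (√6 + 1)*0 = 10 + (1 + √6)*0 = 10 + 0 = 10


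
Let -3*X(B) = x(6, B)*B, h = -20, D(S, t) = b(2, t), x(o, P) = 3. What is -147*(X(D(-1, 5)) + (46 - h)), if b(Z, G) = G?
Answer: -8967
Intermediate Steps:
D(S, t) = t
X(B) = -B
-147*(X(D(-1, 5)) + (46 - h)) = -147*(-1*5 + (46 - 1*(-20))) = -147*(-5 + (46 + 20)) = -147*(-5 + 66) = -147*61 = -8967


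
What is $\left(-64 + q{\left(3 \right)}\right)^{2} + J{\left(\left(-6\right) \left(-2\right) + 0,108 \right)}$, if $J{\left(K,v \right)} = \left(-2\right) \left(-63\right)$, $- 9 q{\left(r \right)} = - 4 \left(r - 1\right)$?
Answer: $\frac{332830}{81} \approx 4109.0$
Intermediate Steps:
$q{\left(r \right)} = - \frac{4}{9} + \frac{4 r}{9}$ ($q{\left(r \right)} = - \frac{\left(-4\right) \left(r - 1\right)}{9} = - \frac{\left(-4\right) \left(-1 + r\right)}{9} = - \frac{4 - 4 r}{9} = - \frac{4}{9} + \frac{4 r}{9}$)
$J{\left(K,v \right)} = 126$
$\left(-64 + q{\left(3 \right)}\right)^{2} + J{\left(\left(-6\right) \left(-2\right) + 0,108 \right)} = \left(-64 + \left(- \frac{4}{9} + \frac{4}{9} \cdot 3\right)\right)^{2} + 126 = \left(-64 + \left(- \frac{4}{9} + \frac{4}{3}\right)\right)^{2} + 126 = \left(-64 + \frac{8}{9}\right)^{2} + 126 = \left(- \frac{568}{9}\right)^{2} + 126 = \frac{322624}{81} + 126 = \frac{332830}{81}$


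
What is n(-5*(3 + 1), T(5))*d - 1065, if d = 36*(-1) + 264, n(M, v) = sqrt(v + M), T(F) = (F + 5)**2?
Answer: -1065 + 912*sqrt(5) ≈ 974.29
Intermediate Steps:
T(F) = (5 + F)**2
n(M, v) = sqrt(M + v)
d = 228 (d = -36 + 264 = 228)
n(-5*(3 + 1), T(5))*d - 1065 = sqrt(-5*(3 + 1) + (5 + 5)**2)*228 - 1065 = sqrt(-5*4 + 10**2)*228 - 1065 = sqrt(-20 + 100)*228 - 1065 = sqrt(80)*228 - 1065 = (4*sqrt(5))*228 - 1065 = 912*sqrt(5) - 1065 = -1065 + 912*sqrt(5)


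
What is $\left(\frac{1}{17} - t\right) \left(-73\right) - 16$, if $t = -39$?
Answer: $- \frac{48744}{17} \approx -2867.3$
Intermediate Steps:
$\left(\frac{1}{17} - t\right) \left(-73\right) - 16 = \left(\frac{1}{17} - -39\right) \left(-73\right) - 16 = \left(\frac{1}{17} + 39\right) \left(-73\right) - 16 = \frac{664}{17} \left(-73\right) - 16 = - \frac{48472}{17} - 16 = - \frac{48744}{17}$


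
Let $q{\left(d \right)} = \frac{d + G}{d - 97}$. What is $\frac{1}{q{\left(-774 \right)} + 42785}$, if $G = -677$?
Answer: $\frac{871}{37267186} \approx 2.3372 \cdot 10^{-5}$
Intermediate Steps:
$q{\left(d \right)} = \frac{-677 + d}{-97 + d}$ ($q{\left(d \right)} = \frac{d - 677}{d - 97} = \frac{-677 + d}{-97 + d}$)
$\frac{1}{q{\left(-774 \right)} + 42785} = \frac{1}{\frac{-677 - 774}{-97 - 774} + 42785} = \frac{1}{\frac{1}{-871} \left(-1451\right) + 42785} = \frac{1}{\left(- \frac{1}{871}\right) \left(-1451\right) + 42785} = \frac{1}{\frac{1451}{871} + 42785} = \frac{1}{\frac{37267186}{871}} = \frac{871}{37267186}$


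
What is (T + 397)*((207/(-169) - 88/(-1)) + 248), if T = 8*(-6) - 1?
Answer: 19688796/169 ≈ 1.1650e+5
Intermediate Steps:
T = -49 (T = -48 - 1 = -49)
(T + 397)*((207/(-169) - 88/(-1)) + 248) = (-49 + 397)*((207/(-169) - 88/(-1)) + 248) = 348*((207*(-1/169) - 88*(-1)) + 248) = 348*((-207/169 + 88) + 248) = 348*(14665/169 + 248) = 348*(56577/169) = 19688796/169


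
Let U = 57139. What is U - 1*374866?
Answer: -317727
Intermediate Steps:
U - 1*374866 = 57139 - 1*374866 = 57139 - 374866 = -317727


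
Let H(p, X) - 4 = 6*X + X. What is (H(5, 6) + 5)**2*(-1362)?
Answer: -3542562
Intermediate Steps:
H(p, X) = 4 + 7*X (H(p, X) = 4 + (6*X + X) = 4 + 7*X)
(H(5, 6) + 5)**2*(-1362) = ((4 + 7*6) + 5)**2*(-1362) = ((4 + 42) + 5)**2*(-1362) = (46 + 5)**2*(-1362) = 51**2*(-1362) = 2601*(-1362) = -3542562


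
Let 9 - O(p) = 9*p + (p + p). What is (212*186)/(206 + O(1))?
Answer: 3286/17 ≈ 193.29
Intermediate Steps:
O(p) = 9 - 11*p (O(p) = 9 - (9*p + (p + p)) = 9 - (9*p + 2*p) = 9 - 11*p)
(212*186)/(206 + O(1)) = (212*186)/(206 + (9 - 11*1)) = 39432/(206 + (9 - 11)) = 39432/(206 - 2) = 39432/204 = 39432*(1/204) = 3286/17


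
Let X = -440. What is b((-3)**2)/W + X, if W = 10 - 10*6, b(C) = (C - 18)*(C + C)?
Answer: -10919/25 ≈ -436.76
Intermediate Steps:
b(C) = 2*C*(-18 + C) (b(C) = (-18 + C)*(2*C) = 2*C*(-18 + C))
W = -50 (W = 10 - 60 = -50)
b((-3)**2)/W + X = (2*(-3)**2*(-18 + (-3)**2))/(-50) - 440 = (2*9*(-18 + 9))*(-1/50) - 440 = (2*9*(-9))*(-1/50) - 440 = -162*(-1/50) - 440 = 81/25 - 440 = -10919/25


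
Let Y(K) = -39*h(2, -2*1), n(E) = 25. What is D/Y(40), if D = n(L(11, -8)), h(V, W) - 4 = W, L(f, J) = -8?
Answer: -25/78 ≈ -0.32051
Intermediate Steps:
h(V, W) = 4 + W
D = 25
Y(K) = -78 (Y(K) = -39*(4 - 2*1) = -39*(4 - 2) = -39*2 = -78)
D/Y(40) = 25/(-78) = 25*(-1/78) = -25/78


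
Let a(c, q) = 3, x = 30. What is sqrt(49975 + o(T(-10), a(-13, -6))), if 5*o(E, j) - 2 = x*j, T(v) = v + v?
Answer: sqrt(1249835)/5 ≈ 223.59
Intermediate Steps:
T(v) = 2*v
o(E, j) = 2/5 + 6*j (o(E, j) = 2/5 + (30*j)/5 = 2/5 + 6*j)
sqrt(49975 + o(T(-10), a(-13, -6))) = sqrt(49975 + (2/5 + 6*3)) = sqrt(49975 + (2/5 + 18)) = sqrt(49975 + 92/5) = sqrt(249967/5) = sqrt(1249835)/5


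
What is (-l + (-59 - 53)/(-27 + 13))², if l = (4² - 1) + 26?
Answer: 1089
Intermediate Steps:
l = 41 (l = (16 - 1) + 26 = 15 + 26 = 41)
(-l + (-59 - 53)/(-27 + 13))² = (-1*41 + (-59 - 53)/(-27 + 13))² = (-41 - 112/(-14))² = (-41 - 112*(-1/14))² = (-41 + 8)² = (-33)² = 1089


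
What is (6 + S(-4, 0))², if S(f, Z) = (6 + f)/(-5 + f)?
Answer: 2704/81 ≈ 33.383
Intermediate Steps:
S(f, Z) = (6 + f)/(-5 + f)
(6 + S(-4, 0))² = (6 + (6 - 4)/(-5 - 4))² = (6 + 2/(-9))² = (6 - ⅑*2)² = (6 - 2/9)² = (52/9)² = 2704/81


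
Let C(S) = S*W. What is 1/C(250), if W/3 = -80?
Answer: -1/60000 ≈ -1.6667e-5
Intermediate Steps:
W = -240 (W = 3*(-80) = -240)
C(S) = -240*S (C(S) = S*(-240) = -240*S)
1/C(250) = 1/(-240*250) = 1/(-60000) = -1/60000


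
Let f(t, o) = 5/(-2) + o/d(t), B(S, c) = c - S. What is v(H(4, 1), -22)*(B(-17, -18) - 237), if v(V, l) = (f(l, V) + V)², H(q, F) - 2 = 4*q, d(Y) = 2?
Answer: -285719/2 ≈ -1.4286e+5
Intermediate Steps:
H(q, F) = 2 + 4*q
f(t, o) = -5/2 + o/2 (f(t, o) = 5/(-2) + o/2 = 5*(-½) + o*(½) = -5/2 + o/2)
v(V, l) = (-5/2 + 3*V/2)² (v(V, l) = ((-5/2 + V/2) + V)² = (-5/2 + 3*V/2)²)
v(H(4, 1), -22)*(B(-17, -18) - 237) = ((-5 + 3*(2 + 4*4))²/4)*((-18 - 1*(-17)) - 237) = ((-5 + 3*(2 + 16))²/4)*((-18 + 17) - 237) = ((-5 + 3*18)²/4)*(-1 - 237) = ((-5 + 54)²/4)*(-238) = ((¼)*49²)*(-238) = ((¼)*2401)*(-238) = (2401/4)*(-238) = -285719/2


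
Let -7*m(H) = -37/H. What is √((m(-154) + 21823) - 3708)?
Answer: √429614526/154 ≈ 134.59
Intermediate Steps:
m(H) = 37/(7*H) (m(H) = -(-37)/(7*H) = 37/(7*H))
√((m(-154) + 21823) - 3708) = √(((37/7)/(-154) + 21823) - 3708) = √(((37/7)*(-1/154) + 21823) - 3708) = √((-37/1078 + 21823) - 3708) = √(23525157/1078 - 3708) = √(19527933/1078) = √429614526/154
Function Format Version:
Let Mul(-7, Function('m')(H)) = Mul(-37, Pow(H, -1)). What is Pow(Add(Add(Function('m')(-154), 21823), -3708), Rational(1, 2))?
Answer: Mul(Rational(1, 154), Pow(429614526, Rational(1, 2))) ≈ 134.59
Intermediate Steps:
Function('m')(H) = Mul(Rational(37, 7), Pow(H, -1)) (Function('m')(H) = Mul(Rational(-1, 7), Mul(-37, Pow(H, -1))) = Mul(Rational(37, 7), Pow(H, -1)))
Pow(Add(Add(Function('m')(-154), 21823), -3708), Rational(1, 2)) = Pow(Add(Add(Mul(Rational(37, 7), Pow(-154, -1)), 21823), -3708), Rational(1, 2)) = Pow(Add(Add(Mul(Rational(37, 7), Rational(-1, 154)), 21823), -3708), Rational(1, 2)) = Pow(Add(Add(Rational(-37, 1078), 21823), -3708), Rational(1, 2)) = Pow(Add(Rational(23525157, 1078), -3708), Rational(1, 2)) = Pow(Rational(19527933, 1078), Rational(1, 2)) = Mul(Rational(1, 154), Pow(429614526, Rational(1, 2)))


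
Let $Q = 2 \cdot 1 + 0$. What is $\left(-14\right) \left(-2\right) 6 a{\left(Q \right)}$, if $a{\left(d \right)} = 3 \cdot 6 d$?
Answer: $6048$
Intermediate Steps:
$Q = 2$ ($Q = 2 + 0 = 2$)
$a{\left(d \right)} = 18 d$
$\left(-14\right) \left(-2\right) 6 a{\left(Q \right)} = \left(-14\right) \left(-2\right) 6 \cdot 18 \cdot 2 = 28 \cdot 6 \cdot 36 = 168 \cdot 36 = 6048$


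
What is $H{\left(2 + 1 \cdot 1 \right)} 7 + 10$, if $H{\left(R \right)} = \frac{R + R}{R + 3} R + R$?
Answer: $52$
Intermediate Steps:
$H{\left(R \right)} = R + \frac{2 R^{2}}{3 + R}$ ($H{\left(R \right)} = \frac{2 R}{3 + R} R + R = \frac{2 R^{2}}{3 + R} + R = R + \frac{2 R^{2}}{3 + R}$)
$H{\left(2 + 1 \cdot 1 \right)} 7 + 10 = \frac{3 \left(2 + 1 \cdot 1\right) \left(1 + \left(2 + 1 \cdot 1\right)\right)}{3 + \left(2 + 1 \cdot 1\right)} 7 + 10 = \frac{3 \left(2 + 1\right) \left(1 + \left(2 + 1\right)\right)}{3 + \left(2 + 1\right)} 7 + 10 = 3 \cdot 3 \frac{1}{3 + 3} \left(1 + 3\right) 7 + 10 = 3 \cdot 3 \cdot \frac{1}{6} \cdot 4 \cdot 7 + 10 = 6 \cdot 7 + 10 = 42 + 10 = 52$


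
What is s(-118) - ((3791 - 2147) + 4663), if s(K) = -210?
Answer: -6517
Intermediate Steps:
s(-118) - ((3791 - 2147) + 4663) = -210 - ((3791 - 2147) + 4663) = -210 - (1644 + 4663) = -210 - 1*6307 = -210 - 6307 = -6517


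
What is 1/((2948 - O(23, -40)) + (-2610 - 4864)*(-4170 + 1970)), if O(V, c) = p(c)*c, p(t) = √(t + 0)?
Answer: 4111437/67615656835876 - 5*I*√10/16903914208969 ≈ 6.0806e-8 - 9.3537e-13*I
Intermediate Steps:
p(t) = √t
O(V, c) = c^(3/2) (O(V, c) = √c*c = c^(3/2))
1/((2948 - O(23, -40)) + (-2610 - 4864)*(-4170 + 1970)) = 1/((2948 - (-40)^(3/2)) + (-2610 - 4864)*(-4170 + 1970)) = 1/((2948 - (-80)*I*√10) - 7474*(-2200)) = 1/((2948 + 80*I*√10) + 16442800) = 1/(16445748 + 80*I*√10)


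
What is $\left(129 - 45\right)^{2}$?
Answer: $7056$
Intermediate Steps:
$\left(129 - 45\right)^{2} = 84^{2} = 7056$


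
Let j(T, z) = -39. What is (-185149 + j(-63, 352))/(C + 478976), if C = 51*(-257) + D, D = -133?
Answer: -46297/116434 ≈ -0.39762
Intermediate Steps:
C = -13240 (C = 51*(-257) - 133 = -13107 - 133 = -13240)
(-185149 + j(-63, 352))/(C + 478976) = (-185149 - 39)/(-13240 + 478976) = -185188/465736 = -185188*1/465736 = -46297/116434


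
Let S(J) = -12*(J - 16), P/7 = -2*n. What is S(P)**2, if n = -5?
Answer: 419904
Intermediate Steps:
P = 70 (P = 7*(-2*(-5)) = 7*10 = 70)
S(J) = 192 - 12*J (S(J) = -12*(-16 + J) = 192 - 12*J)
S(P)**2 = (192 - 12*70)**2 = (192 - 840)**2 = (-648)**2 = 419904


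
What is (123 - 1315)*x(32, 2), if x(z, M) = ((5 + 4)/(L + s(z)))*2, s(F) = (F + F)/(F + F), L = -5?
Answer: 5364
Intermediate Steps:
s(F) = 1 (s(F) = (2*F)/((2*F)) = (2*F)*(1/(2*F)) = 1)
x(z, M) = -9/2 (x(z, M) = ((5 + 4)/(-5 + 1))*2 = (9/(-4))*2 = (9*(-¼))*2 = -9/4*2 = -9/2)
(123 - 1315)*x(32, 2) = (123 - 1315)*(-9/2) = -1192*(-9/2) = 5364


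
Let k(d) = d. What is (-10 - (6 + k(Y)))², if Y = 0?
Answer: 256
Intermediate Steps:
(-10 - (6 + k(Y)))² = (-10 - (6 + 0))² = (-10 - 1*6)² = (-10 - 6)² = (-16)² = 256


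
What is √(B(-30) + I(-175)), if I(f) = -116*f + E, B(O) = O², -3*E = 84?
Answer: 2*√5293 ≈ 145.51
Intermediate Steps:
E = -28 (E = -⅓*84 = -28)
I(f) = -28 - 116*f (I(f) = -116*f - 28 = -28 - 116*f)
√(B(-30) + I(-175)) = √((-30)² + (-28 - 116*(-175))) = √(900 + (-28 + 20300)) = √(900 + 20272) = √21172 = 2*√5293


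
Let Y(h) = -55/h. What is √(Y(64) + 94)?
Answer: √5961/8 ≈ 9.6509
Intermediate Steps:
√(Y(64) + 94) = √(-55/64 + 94) = √(5961/64) = √5961/8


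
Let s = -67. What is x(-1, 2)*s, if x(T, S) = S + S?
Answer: -268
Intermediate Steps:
x(T, S) = 2*S
x(-1, 2)*s = (2*2)*(-67) = 4*(-67) = -268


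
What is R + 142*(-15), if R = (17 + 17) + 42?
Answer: -2054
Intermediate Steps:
R = 76 (R = 34 + 42 = 76)
R + 142*(-15) = 76 + 142*(-15) = 76 - 2130 = -2054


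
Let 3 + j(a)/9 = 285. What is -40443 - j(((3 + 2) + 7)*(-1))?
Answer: -42981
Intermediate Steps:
j(a) = 2538 (j(a) = -27 + 9*285 = -27 + 2565 = 2538)
-40443 - j(((3 + 2) + 7)*(-1)) = -40443 - 1*2538 = -40443 - 2538 = -42981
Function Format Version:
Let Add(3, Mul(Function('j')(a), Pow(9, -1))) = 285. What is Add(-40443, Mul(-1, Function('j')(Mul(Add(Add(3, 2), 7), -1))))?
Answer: -42981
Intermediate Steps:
Function('j')(a) = 2538 (Function('j')(a) = Add(-27, Mul(9, 285)) = Add(-27, 2565) = 2538)
Add(-40443, Mul(-1, Function('j')(Mul(Add(Add(3, 2), 7), -1)))) = Add(-40443, Mul(-1, 2538)) = Add(-40443, -2538) = -42981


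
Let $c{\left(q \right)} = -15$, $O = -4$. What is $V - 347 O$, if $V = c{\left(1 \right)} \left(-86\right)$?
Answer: $2678$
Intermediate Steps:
$V = 1290$ ($V = \left(-15\right) \left(-86\right) = 1290$)
$V - 347 O = 1290 - -1388 = 1290 + 1388 = 2678$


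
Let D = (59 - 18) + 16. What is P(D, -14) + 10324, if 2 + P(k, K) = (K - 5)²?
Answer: 10683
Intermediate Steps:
D = 57 (D = 41 + 16 = 57)
P(k, K) = -2 + (-5 + K)² (P(k, K) = -2 + (K - 5)² = -2 + (-5 + K)²)
P(D, -14) + 10324 = (-2 + (-5 - 14)²) + 10324 = (-2 + (-19)²) + 10324 = (-2 + 361) + 10324 = 359 + 10324 = 10683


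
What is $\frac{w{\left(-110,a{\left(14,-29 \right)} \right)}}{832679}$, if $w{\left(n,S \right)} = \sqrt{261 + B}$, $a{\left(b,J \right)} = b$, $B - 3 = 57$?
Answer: $\frac{\sqrt{321}}{832679} \approx 2.1517 \cdot 10^{-5}$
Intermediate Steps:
$B = 60$ ($B = 3 + 57 = 60$)
$w{\left(n,S \right)} = \sqrt{321}$ ($w{\left(n,S \right)} = \sqrt{261 + 60} = \sqrt{321}$)
$\frac{w{\left(-110,a{\left(14,-29 \right)} \right)}}{832679} = \frac{\sqrt{321}}{832679}$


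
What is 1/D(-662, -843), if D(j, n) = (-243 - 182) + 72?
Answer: -1/353 ≈ -0.0028329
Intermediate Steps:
D(j, n) = -353 (D(j, n) = -425 + 72 = -353)
1/D(-662, -843) = 1/(-353) = -1/353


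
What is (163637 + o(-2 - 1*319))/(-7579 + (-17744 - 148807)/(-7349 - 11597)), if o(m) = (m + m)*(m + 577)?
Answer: 1231490/13038653 ≈ 0.094449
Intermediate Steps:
o(m) = 2*m*(577 + m) (o(m) = (2*m)*(577 + m) = 2*m*(577 + m))
(163637 + o(-2 - 1*319))/(-7579 + (-17744 - 148807)/(-7349 - 11597)) = (163637 + 2*(-2 - 1*319)*(577 + (-2 - 1*319)))/(-7579 + (-17744 - 148807)/(-7349 - 11597)) = (163637 + 2*(-2 - 319)*(577 + (-2 - 319)))/(-7579 - 166551/(-18946)) = (163637 + 2*(-321)*(577 - 321))/(-7579 - 166551*(-1/18946)) = (163637 + 2*(-321)*256)/(-7579 + 166551/18946) = (163637 - 164352)/(-143425183/18946) = -715*(-18946/143425183) = 1231490/13038653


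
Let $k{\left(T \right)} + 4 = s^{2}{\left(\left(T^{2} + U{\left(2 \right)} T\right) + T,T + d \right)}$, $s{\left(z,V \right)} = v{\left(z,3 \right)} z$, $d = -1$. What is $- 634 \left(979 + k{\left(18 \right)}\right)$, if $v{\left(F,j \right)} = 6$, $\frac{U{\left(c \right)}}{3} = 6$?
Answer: $-10124340294$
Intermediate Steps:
$U{\left(c \right)} = 18$ ($U{\left(c \right)} = 3 \cdot 6 = 18$)
$s{\left(z,V \right)} = 6 z$
$k{\left(T \right)} = -4 + \left(6 T^{2} + 114 T\right)^{2}$ ($k{\left(T \right)} = -4 + \left(6 \left(\left(T^{2} + 18 T\right) + T\right)\right)^{2} = -4 + \left(6 \left(T^{2} + 19 T\right)\right)^{2} = -4 + \left(6 T^{2} + 114 T\right)^{2}$)
$- 634 \left(979 + k{\left(18 \right)}\right) = - 634 \left(979 - \left(4 - 36 \cdot 18^{2} \left(19 + 18\right)^{2}\right)\right) = - 634 \left(979 - \left(4 - 11664 \cdot 37^{2}\right)\right) = - 634 \left(979 - \left(4 - 15968016\right)\right) = - 634 \left(979 + \left(-4 + 15968016\right)\right) = - 634 \left(979 + 15968012\right) = \left(-634\right) 15968991 = -10124340294$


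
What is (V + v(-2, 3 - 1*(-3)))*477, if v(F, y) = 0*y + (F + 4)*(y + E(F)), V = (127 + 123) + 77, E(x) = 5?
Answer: 166473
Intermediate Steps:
V = 327 (V = 250 + 77 = 327)
v(F, y) = (4 + F)*(5 + y) (v(F, y) = 0*y + (F + 4)*(y + 5) = 0 + (4 + F)*(5 + y) = (4 + F)*(5 + y))
(V + v(-2, 3 - 1*(-3)))*477 = (327 + (20 + 4*(3 - 1*(-3)) + 5*(-2) - 2*(3 - 1*(-3))))*477 = (327 + (20 + 4*(3 + 3) - 10 - 2*(3 + 3)))*477 = (327 + (20 + 4*6 - 10 - 2*6))*477 = (327 + (20 + 24 - 10 - 12))*477 = (327 + 22)*477 = 349*477 = 166473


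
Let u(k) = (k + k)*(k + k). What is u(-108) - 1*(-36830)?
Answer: 83486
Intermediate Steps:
u(k) = 4*k² (u(k) = (2*k)*(2*k) = 4*k²)
u(-108) - 1*(-36830) = 4*(-108)² - 1*(-36830) = 4*11664 + 36830 = 46656 + 36830 = 83486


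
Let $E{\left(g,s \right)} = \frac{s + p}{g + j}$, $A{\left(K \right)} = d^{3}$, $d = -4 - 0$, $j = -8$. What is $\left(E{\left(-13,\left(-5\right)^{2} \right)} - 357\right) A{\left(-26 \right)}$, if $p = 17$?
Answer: $22976$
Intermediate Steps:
$d = -4$ ($d = -4 + 0 = -4$)
$A{\left(K \right)} = -64$ ($A{\left(K \right)} = \left(-4\right)^{3} = -64$)
$E{\left(g,s \right)} = \frac{17 + s}{-8 + g}$ ($E{\left(g,s \right)} = \frac{s + 17}{g - 8} = \frac{17 + s}{-8 + g}$)
$\left(E{\left(-13,\left(-5\right)^{2} \right)} - 357\right) A{\left(-26 \right)} = \left(\frac{17 + \left(-5\right)^{2}}{-8 - 13} - 357\right) \left(-64\right) = \left(\frac{17 + 25}{-21} - 357\right) \left(-64\right) = \left(\left(- \frac{1}{21}\right) 42 - 357\right) \left(-64\right) = \left(-2 - 357\right) \left(-64\right) = \left(-359\right) \left(-64\right) = 22976$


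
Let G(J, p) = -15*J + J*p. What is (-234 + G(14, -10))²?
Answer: 341056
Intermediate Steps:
(-234 + G(14, -10))² = (-234 + 14*(-15 - 10))² = (-234 + 14*(-25))² = (-234 - 350)² = (-584)² = 341056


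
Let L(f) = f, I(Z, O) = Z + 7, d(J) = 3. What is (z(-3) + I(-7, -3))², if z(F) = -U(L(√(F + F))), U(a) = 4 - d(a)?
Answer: 1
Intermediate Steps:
I(Z, O) = 7 + Z
U(a) = 1 (U(a) = 4 - 1*3 = 4 - 3 = 1)
z(F) = -1 (z(F) = -1*1 = -1)
(z(-3) + I(-7, -3))² = (-1 + (7 - 7))² = (-1 + 0)² = (-1)² = 1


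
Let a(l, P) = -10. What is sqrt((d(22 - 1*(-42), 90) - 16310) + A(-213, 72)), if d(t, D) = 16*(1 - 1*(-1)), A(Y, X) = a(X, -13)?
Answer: 4*I*sqrt(1018) ≈ 127.62*I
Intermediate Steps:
A(Y, X) = -10
d(t, D) = 32 (d(t, D) = 16*(1 + 1) = 16*2 = 32)
sqrt((d(22 - 1*(-42), 90) - 16310) + A(-213, 72)) = sqrt((32 - 16310) - 10) = sqrt(-16278 - 10) = sqrt(-16288) = 4*I*sqrt(1018)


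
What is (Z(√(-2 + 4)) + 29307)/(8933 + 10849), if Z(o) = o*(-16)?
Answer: 9769/6594 - 8*√2/9891 ≈ 1.4804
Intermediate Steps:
Z(o) = -16*o
(Z(√(-2 + 4)) + 29307)/(8933 + 10849) = (-16*√(-2 + 4) + 29307)/(8933 + 10849) = (-16*√2 + 29307)/19782 = (29307 - 16*√2)*(1/19782) = 9769/6594 - 8*√2/9891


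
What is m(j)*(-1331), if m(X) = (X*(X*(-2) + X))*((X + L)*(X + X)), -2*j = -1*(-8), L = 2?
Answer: 340736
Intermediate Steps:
j = -4 (j = -(-1)*(-8)/2 = -1/2*8 = -4)
m(X) = -2*X**3*(2 + X) (m(X) = (X*(X*(-2) + X))*((X + 2)*(X + X)) = (X*(-2*X + X))*((2 + X)*(2*X)) = (X*(-X))*(2*X*(2 + X)) = (-X**2)*(2*X*(2 + X)) = -2*X**3*(2 + X))
m(j)*(-1331) = (2*(-4)**3*(-2 - 1*(-4)))*(-1331) = (2*(-64)*(-2 + 4))*(-1331) = (2*(-64)*2)*(-1331) = -256*(-1331) = 340736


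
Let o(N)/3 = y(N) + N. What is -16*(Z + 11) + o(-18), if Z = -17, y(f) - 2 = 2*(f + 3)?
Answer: -42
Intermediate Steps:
y(f) = 8 + 2*f (y(f) = 2 + 2*(f + 3) = 2 + 2*(3 + f) = 2 + (6 + 2*f) = 8 + 2*f)
o(N) = 24 + 9*N (o(N) = 3*((8 + 2*N) + N) = 3*(8 + 3*N) = 24 + 9*N)
-16*(Z + 11) + o(-18) = -16*(-17 + 11) + (24 + 9*(-18)) = -16*(-6) + (24 - 162) = 96 - 138 = -42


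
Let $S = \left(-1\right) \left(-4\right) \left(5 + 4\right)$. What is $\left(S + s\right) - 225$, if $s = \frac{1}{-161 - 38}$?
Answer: $- \frac{37612}{199} \approx -189.01$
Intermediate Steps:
$S = 36$ ($S = 4 \cdot 9 = 36$)
$s = - \frac{1}{199}$ ($s = \frac{1}{-199} = - \frac{1}{199} \approx -0.0050251$)
$\left(S + s\right) - 225 = \left(36 - \frac{1}{199}\right) - 225 = \frac{7163}{199} - 225 = - \frac{37612}{199}$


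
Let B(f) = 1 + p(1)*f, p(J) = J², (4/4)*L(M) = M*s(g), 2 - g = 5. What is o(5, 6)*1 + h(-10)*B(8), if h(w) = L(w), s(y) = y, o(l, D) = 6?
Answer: 276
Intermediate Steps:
g = -3 (g = 2 - 1*5 = 2 - 5 = -3)
L(M) = -3*M (L(M) = M*(-3) = -3*M)
h(w) = -3*w
B(f) = 1 + f (B(f) = 1 + 1²*f = 1 + 1*f = 1 + f)
o(5, 6)*1 + h(-10)*B(8) = 6*1 + (-3*(-10))*(1 + 8) = 6 + 30*9 = 6 + 270 = 276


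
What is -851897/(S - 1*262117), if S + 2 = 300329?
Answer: -851897/38210 ≈ -22.295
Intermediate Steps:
S = 300327 (S = -2 + 300329 = 300327)
-851897/(S - 1*262117) = -851897/(300327 - 1*262117) = -851897/(300327 - 262117) = -851897/38210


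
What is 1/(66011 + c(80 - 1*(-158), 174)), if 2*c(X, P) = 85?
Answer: 2/132107 ≈ 1.5139e-5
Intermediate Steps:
c(X, P) = 85/2 (c(X, P) = (½)*85 = 85/2)
1/(66011 + c(80 - 1*(-158), 174)) = 1/(66011 + 85/2) = 1/(132107/2) = 2/132107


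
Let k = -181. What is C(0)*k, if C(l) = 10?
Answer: -1810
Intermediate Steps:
C(0)*k = 10*(-181) = -1810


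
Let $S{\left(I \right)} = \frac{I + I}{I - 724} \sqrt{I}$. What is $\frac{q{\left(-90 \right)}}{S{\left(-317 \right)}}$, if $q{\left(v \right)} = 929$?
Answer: $- \frac{967089 i \sqrt{317}}{200978} \approx - 85.674 i$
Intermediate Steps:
$S{\left(I \right)} = \frac{2 I^{\frac{3}{2}}}{-724 + I}$ ($S{\left(I \right)} = \frac{2 I}{-724 + I} \sqrt{I} = \frac{2 I^{\frac{3}{2}}}{-724 + I}$)
$\frac{q{\left(-90 \right)}}{S{\left(-317 \right)}} = \frac{929}{2 \left(-317\right)^{\frac{3}{2}} \frac{1}{-724 - 317}} = \frac{929}{2 \left(- 317 i \sqrt{317}\right) \frac{1}{-1041}} = \frac{929}{2 \left(- 317 i \sqrt{317}\right) \left(- \frac{1}{1041}\right)} = \frac{929}{\frac{634}{1041} i \sqrt{317}} = 929 \left(- \frac{1041 i \sqrt{317}}{200978}\right) = - \frac{967089 i \sqrt{317}}{200978}$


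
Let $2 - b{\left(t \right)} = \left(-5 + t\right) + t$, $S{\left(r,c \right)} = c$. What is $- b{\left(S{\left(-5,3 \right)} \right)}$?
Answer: $-1$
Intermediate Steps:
$b{\left(t \right)} = 7 - 2 t$ ($b{\left(t \right)} = 2 - \left(\left(-5 + t\right) + t\right) = 2 - \left(-5 + 2 t\right) = 7 - 2 t$)
$- b{\left(S{\left(-5,3 \right)} \right)} = - (7 - 6) = \left(-1\right) 1 = -1$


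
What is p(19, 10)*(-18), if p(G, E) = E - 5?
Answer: -90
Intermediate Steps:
p(G, E) = -5 + E
p(19, 10)*(-18) = (-5 + 10)*(-18) = 5*(-18) = -90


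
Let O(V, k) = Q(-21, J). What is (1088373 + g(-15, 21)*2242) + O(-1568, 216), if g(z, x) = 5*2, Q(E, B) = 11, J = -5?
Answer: 1110804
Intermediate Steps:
g(z, x) = 10
O(V, k) = 11
(1088373 + g(-15, 21)*2242) + O(-1568, 216) = (1088373 + 10*2242) + 11 = (1088373 + 22420) + 11 = 1110793 + 11 = 1110804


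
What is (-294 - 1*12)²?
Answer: 93636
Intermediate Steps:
(-294 - 1*12)² = (-294 - 12)² = (-306)² = 93636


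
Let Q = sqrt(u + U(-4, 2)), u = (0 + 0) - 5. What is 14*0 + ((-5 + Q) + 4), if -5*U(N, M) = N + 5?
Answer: -1 + I*sqrt(130)/5 ≈ -1.0 + 2.2803*I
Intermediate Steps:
u = -5 (u = 0 - 5 = -5)
U(N, M) = -1 - N/5 (U(N, M) = -(N + 5)/5 = -(5 + N)/5 = -1 - N/5)
Q = I*sqrt(130)/5 (Q = sqrt(-5 + (-1 - 1/5*(-4))) = sqrt(-5 + (-1 + 4/5)) = sqrt(-5 - 1/5) = sqrt(-26/5) = I*sqrt(130)/5 ≈ 2.2803*I)
14*0 + ((-5 + Q) + 4) = 14*0 + ((-5 + I*sqrt(130)/5) + 4) = 0 + (-1 + I*sqrt(130)/5) = -1 + I*sqrt(130)/5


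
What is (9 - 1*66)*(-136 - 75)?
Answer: 12027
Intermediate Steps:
(9 - 1*66)*(-136 - 75) = (9 - 66)*(-211) = -57*(-211) = 12027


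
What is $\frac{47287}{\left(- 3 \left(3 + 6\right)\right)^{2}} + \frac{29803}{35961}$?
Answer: $\frac{574071398}{8738523} \approx 65.694$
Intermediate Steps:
$\frac{47287}{\left(- 3 \left(3 + 6\right)\right)^{2}} + \frac{29803}{35961} = \frac{47287}{\left(\left(-3\right) 9\right)^{2}} + 29803 \cdot \frac{1}{35961} = \frac{47287}{\left(-27\right)^{2}} + \frac{29803}{35961} = \frac{47287}{729} + \frac{29803}{35961} = \frac{574071398}{8738523}$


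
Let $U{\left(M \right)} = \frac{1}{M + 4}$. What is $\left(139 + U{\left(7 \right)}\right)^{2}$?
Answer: $\frac{2340900}{121} \approx 19346.0$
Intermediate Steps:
$U{\left(M \right)} = \frac{1}{4 + M}$
$\left(139 + U{\left(7 \right)}\right)^{2} = \left(139 + \frac{1}{4 + 7}\right)^{2} = \left(139 + \frac{1}{11}\right)^{2} = \left(\frac{1530}{11}\right)^{2} = \frac{2340900}{121}$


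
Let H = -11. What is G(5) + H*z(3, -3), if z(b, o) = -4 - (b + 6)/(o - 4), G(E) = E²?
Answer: 384/7 ≈ 54.857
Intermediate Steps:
z(b, o) = -4 - (6 + b)/(-4 + o)
G(5) + H*z(3, -3) = 5² - 11*(10 - 1*3 - 4*(-3))/(-4 - 3) = 25 - 11*(10 - 3 + 12)/(-7) = 25 - (-11)*19/7 = 25 - 11*(-19/7) = 25 + 209/7 = 384/7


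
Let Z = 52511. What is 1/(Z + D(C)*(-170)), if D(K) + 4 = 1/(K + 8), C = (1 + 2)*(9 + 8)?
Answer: 59/3138099 ≈ 1.8801e-5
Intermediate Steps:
C = 51 (C = 3*17 = 51)
D(K) = -4 + 1/(8 + K) (D(K) = -4 + 1/(K + 8) = -4 + 1/(8 + K))
1/(Z + D(C)*(-170)) = 1/(52511 + ((-31 - 4*51)/(8 + 51))*(-170)) = 1/(52511 + ((-31 - 204)/59)*(-170)) = 1/(52511 + ((1/59)*(-235))*(-170)) = 1/(52511 - 235/59*(-170)) = 1/(52511 + 39950/59) = 1/(3138099/59) = 59/3138099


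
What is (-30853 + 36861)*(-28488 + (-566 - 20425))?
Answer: -297269832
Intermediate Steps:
(-30853 + 36861)*(-28488 + (-566 - 20425)) = 6008*(-28488 - 20991) = 6008*(-49479) = -297269832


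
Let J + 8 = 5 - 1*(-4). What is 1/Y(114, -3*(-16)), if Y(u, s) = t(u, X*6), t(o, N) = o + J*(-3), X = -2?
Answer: 1/111 ≈ 0.0090090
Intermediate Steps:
J = 1 (J = -8 + (5 - 1*(-4)) = -8 + (5 + 4) = -8 + 9 = 1)
t(o, N) = -3 + o (t(o, N) = o + 1*(-3) = o - 3 = -3 + o)
Y(u, s) = -3 + u
1/Y(114, -3*(-16)) = 1/(-3 + 114) = 1/111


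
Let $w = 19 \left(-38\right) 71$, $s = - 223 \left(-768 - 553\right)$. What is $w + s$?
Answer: $243321$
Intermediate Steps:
$s = 294583$ ($s = \left(-223\right) \left(-1321\right) = 294583$)
$w = -51262$ ($w = \left(-722\right) 71 = -51262$)
$w + s = -51262 + 294583 = 243321$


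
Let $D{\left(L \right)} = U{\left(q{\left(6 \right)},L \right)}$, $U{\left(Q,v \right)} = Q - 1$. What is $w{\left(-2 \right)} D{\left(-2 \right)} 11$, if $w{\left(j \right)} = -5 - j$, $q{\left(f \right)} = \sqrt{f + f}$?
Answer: $33 - 66 \sqrt{3} \approx -81.315$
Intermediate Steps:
$q{\left(f \right)} = \sqrt{2} \sqrt{f}$ ($q{\left(f \right)} = \sqrt{2 f} = \sqrt{2} \sqrt{f}$)
$U{\left(Q,v \right)} = -1 + Q$ ($U{\left(Q,v \right)} = Q - 1 = -1 + Q$)
$D{\left(L \right)} = -1 + 2 \sqrt{3}$ ($D{\left(L \right)} = -1 + \sqrt{2} \sqrt{6} = -1 + 2 \sqrt{3}$)
$w{\left(-2 \right)} D{\left(-2 \right)} 11 = \left(-5 - -2\right) \left(-1 + 2 \sqrt{3}\right) 11 = \left(-5 + 2\right) \left(-1 + 2 \sqrt{3}\right) 11 = - 3 \left(-1 + 2 \sqrt{3}\right) 11 = \left(3 - 6 \sqrt{3}\right) 11 = 33 - 66 \sqrt{3}$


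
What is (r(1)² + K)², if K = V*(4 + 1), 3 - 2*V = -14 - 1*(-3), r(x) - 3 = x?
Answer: 2601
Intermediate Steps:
r(x) = 3 + x
V = 7 (V = 3/2 - (-14 - 1*(-3))/2 = 3/2 - (-14 + 3)/2 = 3/2 - ½*(-11) = 3/2 + 11/2 = 7)
K = 35 (K = 7*(4 + 1) = 7*5 = 35)
(r(1)² + K)² = ((3 + 1)² + 35)² = (4² + 35)² = (16 + 35)² = 51² = 2601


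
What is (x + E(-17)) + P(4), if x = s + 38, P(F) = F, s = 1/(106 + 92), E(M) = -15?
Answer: 5347/198 ≈ 27.005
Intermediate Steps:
s = 1/198 ≈ 0.0050505
x = 7525/198 (x = 1/198 + 38 = 7525/198 ≈ 38.005)
(x + E(-17)) + P(4) = (7525/198 - 15) + 4 = 4555/198 + 4 = 5347/198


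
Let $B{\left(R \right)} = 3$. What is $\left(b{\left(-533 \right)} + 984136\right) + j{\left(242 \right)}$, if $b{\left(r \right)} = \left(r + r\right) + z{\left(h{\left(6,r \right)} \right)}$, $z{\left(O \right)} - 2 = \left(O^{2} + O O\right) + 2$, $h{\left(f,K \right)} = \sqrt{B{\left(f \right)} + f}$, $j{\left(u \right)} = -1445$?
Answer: $981647$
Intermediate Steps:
$h{\left(f,K \right)} = \sqrt{3 + f}$
$z{\left(O \right)} = 4 + 2 O^{2}$ ($z{\left(O \right)} = 2 + \left(\left(O^{2} + O O\right) + 2\right) = 2 + \left(\left(O^{2} + O^{2}\right) + 2\right) = 2 + \left(2 O^{2} + 2\right) = 2 + \left(2 + 2 O^{2}\right) = 4 + 2 O^{2}$)
$b{\left(r \right)} = 22 + 2 r$ ($b{\left(r \right)} = \left(r + r\right) + \left(4 + 2 \left(\sqrt{3 + 6}\right)^{2}\right) = 2 r + \left(4 + 2 \left(\sqrt{9}\right)^{2}\right) = 2 r + \left(4 + 2 \cdot 3^{2}\right) = 2 r + \left(4 + 2 \cdot 9\right) = 2 r + \left(4 + 18\right) = 2 r + 22 = 22 + 2 r$)
$\left(b{\left(-533 \right)} + 984136\right) + j{\left(242 \right)} = \left(\left(22 + 2 \left(-533\right)\right) + 984136\right) - 1445 = \left(\left(22 - 1066\right) + 984136\right) - 1445 = \left(-1044 + 984136\right) - 1445 = 983092 - 1445 = 981647$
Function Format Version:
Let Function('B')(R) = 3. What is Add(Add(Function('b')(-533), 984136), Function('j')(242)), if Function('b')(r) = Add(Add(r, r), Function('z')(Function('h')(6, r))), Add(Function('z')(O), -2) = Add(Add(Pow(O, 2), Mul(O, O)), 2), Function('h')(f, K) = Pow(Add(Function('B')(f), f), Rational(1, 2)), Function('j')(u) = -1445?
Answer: 981647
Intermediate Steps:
Function('h')(f, K) = Pow(Add(3, f), Rational(1, 2))
Function('z')(O) = Add(4, Mul(2, Pow(O, 2))) (Function('z')(O) = Add(2, Add(Add(Pow(O, 2), Mul(O, O)), 2)) = Add(2, Add(Add(Pow(O, 2), Pow(O, 2)), 2)) = Add(2, Add(Mul(2, Pow(O, 2)), 2)) = Add(2, Add(2, Mul(2, Pow(O, 2)))) = Add(4, Mul(2, Pow(O, 2))))
Function('b')(r) = Add(22, Mul(2, r)) (Function('b')(r) = Add(Add(r, r), Add(4, Mul(2, Pow(Pow(Add(3, 6), Rational(1, 2)), 2)))) = Add(Mul(2, r), Add(4, Mul(2, Pow(Pow(9, Rational(1, 2)), 2)))) = Add(Mul(2, r), Add(4, Mul(2, Pow(3, 2)))) = Add(Mul(2, r), Add(4, Mul(2, 9))) = Add(Mul(2, r), Add(4, 18)) = Add(Mul(2, r), 22) = Add(22, Mul(2, r)))
Add(Add(Function('b')(-533), 984136), Function('j')(242)) = Add(Add(Add(22, Mul(2, -533)), 984136), -1445) = Add(Add(Add(22, -1066), 984136), -1445) = Add(Add(-1044, 984136), -1445) = Add(983092, -1445) = 981647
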